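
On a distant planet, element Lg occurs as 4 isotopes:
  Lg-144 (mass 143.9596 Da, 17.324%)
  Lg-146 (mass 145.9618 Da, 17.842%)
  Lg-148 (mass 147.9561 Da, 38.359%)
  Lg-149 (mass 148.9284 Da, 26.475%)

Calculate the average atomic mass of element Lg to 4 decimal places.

147.1653 Da

Weight each isotope mass by its fractional abundance: 0.17324 × 143.9596 + 0.17842 × 145.9618 + 0.38359 × 147.9561 + 0.26475 × 148.9284
= 24.93956 + 26.04250 + 56.75448 + 39.42879 = 147.16533 Da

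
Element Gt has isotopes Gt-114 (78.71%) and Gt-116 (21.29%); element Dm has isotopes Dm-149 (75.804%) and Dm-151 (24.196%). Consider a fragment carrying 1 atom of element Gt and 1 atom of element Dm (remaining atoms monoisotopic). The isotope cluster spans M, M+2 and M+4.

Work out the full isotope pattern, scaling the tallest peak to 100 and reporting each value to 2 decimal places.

Element Gt pattern (n=1): 0.7871 : 0.2129
Element Dm pattern (n=1): 0.75804 : 0.24196
Convolve the two distributions (both contribute in 2-u steps):
  M: 0.7871×0.75804 = 0.596653
  M+2: 0.7871×0.24196 + 0.2129×0.75804 = 0.351833
  M+4: 0.2129×0.24196 = 0.051513
Scale to base peak (0.596653) = 100: 100.00 : 58.97 : 8.63

100.00 : 58.97 : 8.63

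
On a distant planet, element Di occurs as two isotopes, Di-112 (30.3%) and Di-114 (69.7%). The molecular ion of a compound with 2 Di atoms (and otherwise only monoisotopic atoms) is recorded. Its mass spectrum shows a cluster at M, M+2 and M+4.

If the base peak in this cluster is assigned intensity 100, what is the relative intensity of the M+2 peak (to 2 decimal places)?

(0.303 + 0.697)^2 gives M 0.0918, M+2 0.4224, M+4 0.4858; the largest is M+4.
P(M+4) = C(2,2) × 0.303^0 × 0.697^2 = 1 × 1.0000 × 0.485809 = 0.485809 (base)
P(M+2) = C(2,1) × 0.303^1 × 0.697^1 = 2 × 0.3030 × 0.6970 = 0.422382
Relative intensity = 0.422382 / 0.485809 × 100 = 86.94

86.94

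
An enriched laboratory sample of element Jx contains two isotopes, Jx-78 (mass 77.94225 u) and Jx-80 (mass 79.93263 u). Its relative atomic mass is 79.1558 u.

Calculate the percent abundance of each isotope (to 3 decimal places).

Jx-78: 39.029%, Jx-80: 60.971%

Let x be the fractional abundance of Jx-78; then Jx-80 has abundance 1 − x.
77.94225·x + 79.93263·(1 − x) = 79.1558
(77.94225 − 79.93263)·x = 79.1558 − 79.93263
x = -0.77683 / -1.99038 = 0.39029 → 39.029% Jx-78, 60.971% Jx-80.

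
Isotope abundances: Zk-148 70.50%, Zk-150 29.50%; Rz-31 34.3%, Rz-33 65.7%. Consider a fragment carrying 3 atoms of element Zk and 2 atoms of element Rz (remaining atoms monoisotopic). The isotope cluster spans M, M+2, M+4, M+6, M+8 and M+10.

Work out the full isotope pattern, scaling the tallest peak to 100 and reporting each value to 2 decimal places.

11.11 : 56.49 : 100.00 : 74.32 : 24.52 : 2.99

Element Zk pattern (n=3): 0.35040262 : 0.43986713 : 0.18405788 : 0.02567238
Element Rz pattern (n=2): 0.117649 : 0.450702 : 0.431649
Convolve the two distributions (both contribute in 2-u steps):
  M: 0.35040262×0.117649 = 0.041225
  M+2: 0.35040262×0.450702 + 0.43986713×0.117649 = 0.209677
  M+4: 0.35040262×0.431649 + 0.43986713×0.450702 + 0.18405788×0.117649 = 0.371154
  M+6: 0.43986713×0.431649 + 0.18405788×0.450702 + 0.02567238×0.117649 = 0.275844
  M+8: 0.18405788×0.431649 + 0.02567238×0.450702 = 0.091019
  M+10: 0.02567238×0.431649 = 0.011081
Scale to base peak (0.371154) = 100: 11.11 : 56.49 : 100.00 : 74.32 : 24.52 : 2.99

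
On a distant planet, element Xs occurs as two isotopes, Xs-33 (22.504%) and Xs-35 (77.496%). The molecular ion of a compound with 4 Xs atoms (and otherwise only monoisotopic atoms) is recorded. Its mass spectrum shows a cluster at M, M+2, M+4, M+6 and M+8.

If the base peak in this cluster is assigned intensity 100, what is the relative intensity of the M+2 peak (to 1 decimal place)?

(0.22504 + 0.77496)^4 gives M 0.0026, M+2 0.0353, M+4 0.1825, M+6 0.4189, M+8 0.3607; the largest is M+6.
P(M+6) = C(4,3) × 0.22504^1 × 0.77496^3 = 4 × 0.22504 × 0.4654123 = 0.418946 (base)
P(M+2) = C(4,1) × 0.22504^3 × 0.77496^1 = 4 × 0.0113967 × 0.77496 = 0.035328
Relative intensity = 0.035328 / 0.418946 × 100 = 8.4

8.4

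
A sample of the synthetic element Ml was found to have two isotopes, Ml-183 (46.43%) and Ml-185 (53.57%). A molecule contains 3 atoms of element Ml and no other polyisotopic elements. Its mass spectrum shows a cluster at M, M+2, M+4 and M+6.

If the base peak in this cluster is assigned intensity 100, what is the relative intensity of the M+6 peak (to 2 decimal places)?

38.46

(0.4643 + 0.5357)^3 gives M 0.1001, M+2 0.3464, M+4 0.3997, M+6 0.1537; the largest is M+4.
P(M+4) = C(3,2) × 0.4643^1 × 0.5357^2 = 3 × 0.4643 × 0.28697449 = 0.399727 (base)
P(M+6) = C(3,3) × 0.4643^0 × 0.5357^3 = 1 × 1.0000 × 0.15373223 = 0.153732
Relative intensity = 0.153732 / 0.399727 × 100 = 38.46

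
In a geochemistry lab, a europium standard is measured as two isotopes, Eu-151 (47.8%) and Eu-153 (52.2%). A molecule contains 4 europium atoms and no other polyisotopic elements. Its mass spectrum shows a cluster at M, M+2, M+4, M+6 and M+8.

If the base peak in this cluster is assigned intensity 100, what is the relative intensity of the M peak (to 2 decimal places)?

13.98

Term probabilities: M 0.0522, M+2 0.2280, M+4 0.3735, M+6 0.2720, M+8 0.0742. Base peak = M+4.
P(M+4) = C(4,2) × 0.478^2 × 0.522^2 = 6 × 0.228484 × 0.272484 = 0.373549 (base)
P(M) = C(4,0) × 0.478^4 × 0.522^0 = 1 × 0.05220494 × 1.0000 = 0.052205
Relative intensity = 0.052205 / 0.373549 × 100 = 13.98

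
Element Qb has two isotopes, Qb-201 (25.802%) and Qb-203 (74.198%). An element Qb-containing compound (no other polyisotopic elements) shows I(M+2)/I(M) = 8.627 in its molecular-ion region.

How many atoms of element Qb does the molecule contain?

For n independent Qb atoms, I(M+2)/I(M) = n · (abundance Qb-203) / (abundance Qb-201) = n · 0.74198/0.25802.
n = 8.627 × 0.25802/0.74198 = 3.00 ≈ 3

3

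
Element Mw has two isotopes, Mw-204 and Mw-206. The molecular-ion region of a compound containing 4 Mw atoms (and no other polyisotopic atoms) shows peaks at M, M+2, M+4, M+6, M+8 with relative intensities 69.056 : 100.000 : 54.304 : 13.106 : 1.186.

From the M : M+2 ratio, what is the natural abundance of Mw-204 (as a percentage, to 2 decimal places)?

Write p for the Mw-204 fraction. I(M+2)/I(M) = [C(4,1)·p^3·(1−p)] / p^4 = 4·(1−p)/p = 100.000/69.056 = 1.4481
(1−p)/p = 1.4481/4 = 0.3620  ⇒  p = 1/(1 + 0.3620) = 0.7342
Mw-204: 73.42%, Mw-206: 26.58%.

73.42%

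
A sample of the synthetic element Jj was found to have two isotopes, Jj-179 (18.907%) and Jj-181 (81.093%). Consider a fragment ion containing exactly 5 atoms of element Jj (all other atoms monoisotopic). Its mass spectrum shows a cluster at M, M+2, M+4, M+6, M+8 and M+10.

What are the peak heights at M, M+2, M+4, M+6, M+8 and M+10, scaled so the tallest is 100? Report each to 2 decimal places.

0.06 : 1.27 : 10.87 : 46.63 : 100.00 : 85.78

Each Jj atom is independently Jj-179 (p = 0.18907) or Jj-181 (q = 0.81093); the cluster is the binomial expansion (p + q)^5.
P(M) = 0.18907^5 = 0.000242
P(M+2) = 5 × 0.18907^4 × 0.81093^1 = 0.005181
P(M+4) = 10 × 0.18907^3 × 0.81093^2 = 0.044446
P(M+6) = 10 × 0.18907^2 × 0.81093^3 = 0.190632
P(M+8) = 5 × 0.18907^1 × 0.81093^4 = 0.408814
P(M+10) = 0.81093^5 = 0.350685
The M+8 peak is largest (0.408814); scaling to 100 gives 0.06 : 1.27 : 10.87 : 46.63 : 100.00 : 85.78.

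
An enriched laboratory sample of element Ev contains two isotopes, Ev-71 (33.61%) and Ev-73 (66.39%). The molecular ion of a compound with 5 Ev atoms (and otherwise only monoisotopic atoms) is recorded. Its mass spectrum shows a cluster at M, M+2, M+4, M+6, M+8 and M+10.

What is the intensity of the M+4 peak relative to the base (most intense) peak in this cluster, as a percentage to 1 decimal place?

50.6%

Binomial terms of (0.3361 + 0.6639)^5: M 0.0043, M+2 0.0424, M+4 0.1673, M+6 0.3306, M+8 0.3265, M+10 0.1290 → M+6 is the base peak.
P(M+6) = C(5,3) × 0.3361^2 × 0.6639^3 = 10 × 0.11296321 × 0.2926227 = 0.330556 (base)
P(M+4) = C(5,2) × 0.3361^3 × 0.6639^2 = 10 × 0.03796693 × 0.44076321 = 0.167344
Relative intensity = 0.167344 / 0.330556 × 100 = 50.6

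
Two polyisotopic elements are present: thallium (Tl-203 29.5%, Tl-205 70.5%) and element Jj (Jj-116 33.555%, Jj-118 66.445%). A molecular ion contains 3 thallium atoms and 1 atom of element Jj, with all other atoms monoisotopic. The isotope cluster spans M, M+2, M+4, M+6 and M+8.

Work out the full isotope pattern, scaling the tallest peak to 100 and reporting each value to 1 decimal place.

2.1 : 19.2 : 65.9 : 100.0 : 56.8

Thallium pattern (n=3): 0.02567237 : 0.18405787 : 0.43986713 : 0.35040263
Element Jj pattern (n=1): 0.33555 : 0.66445
Convolve the two distributions (both contribute in 2-u steps):
  M: 0.02567237×0.33555 = 0.008614
  M+2: 0.02567237×0.66445 + 0.18405787×0.33555 = 0.078819
  M+4: 0.18405787×0.66445 + 0.43986713×0.33555 = 0.269895
  M+6: 0.43986713×0.66445 + 0.35040263×0.33555 = 0.409847
  M+8: 0.35040263×0.66445 = 0.232825
Scale to base peak (0.409847) = 100: 2.1 : 19.2 : 65.9 : 100.0 : 56.8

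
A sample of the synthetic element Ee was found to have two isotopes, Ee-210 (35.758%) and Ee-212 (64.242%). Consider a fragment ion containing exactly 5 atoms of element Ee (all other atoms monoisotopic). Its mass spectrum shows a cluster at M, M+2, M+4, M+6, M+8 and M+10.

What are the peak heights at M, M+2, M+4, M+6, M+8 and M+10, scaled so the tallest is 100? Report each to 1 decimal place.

1.7 : 15.5 : 55.7 : 100.0 : 89.8 : 32.3

Expanding (0.35758 + 0.64242)^5:
P(M) = 0.35758^5 = 0.005846
P(M+2) = 5 × 0.35758^4 × 0.64242^1 = 0.052515
P(M+4) = 10 × 0.35758^3 × 0.64242^2 = 0.188694
P(M+6) = 10 × 0.35758^2 × 0.64242^3 = 0.339003
P(M+8) = 5 × 0.35758^1 × 0.64242^4 = 0.304523
P(M+10) = 0.64242^5 = 0.109420
The M+6 peak is largest (0.339003); scaling to 100 gives 1.7 : 15.5 : 55.7 : 100.0 : 89.8 : 32.3.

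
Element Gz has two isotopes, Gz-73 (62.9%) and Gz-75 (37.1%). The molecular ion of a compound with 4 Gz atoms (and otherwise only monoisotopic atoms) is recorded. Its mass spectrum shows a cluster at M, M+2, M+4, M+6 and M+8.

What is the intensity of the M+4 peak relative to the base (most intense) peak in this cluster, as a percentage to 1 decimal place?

Binomial terms of (0.629 + 0.371)^4: M 0.1565, M+2 0.3693, M+4 0.3267, M+6 0.1285, M+8 0.0189 → M+2 is the base peak.
P(M+2) = C(4,1) × 0.629^3 × 0.371^1 = 4 × 0.24885819 × 0.3710 = 0.369306 (base)
P(M+4) = C(4,2) × 0.629^2 × 0.371^2 = 6 × 0.395641 × 0.137641 = 0.326739
Relative intensity = 0.326739 / 0.369306 × 100 = 88.5

88.5%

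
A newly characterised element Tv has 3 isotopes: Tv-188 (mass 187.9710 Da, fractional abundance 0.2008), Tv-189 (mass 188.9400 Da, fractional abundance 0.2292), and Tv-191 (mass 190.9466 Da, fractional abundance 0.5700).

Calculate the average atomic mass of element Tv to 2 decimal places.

Ar = Σ fᵢ·mᵢ = 0.2008 × 187.9710 + 0.2292 × 188.9400 + 0.5700 × 190.9466
= 37.74458 + 43.30505 + 108.83956 = 189.88919 Da

189.89 Da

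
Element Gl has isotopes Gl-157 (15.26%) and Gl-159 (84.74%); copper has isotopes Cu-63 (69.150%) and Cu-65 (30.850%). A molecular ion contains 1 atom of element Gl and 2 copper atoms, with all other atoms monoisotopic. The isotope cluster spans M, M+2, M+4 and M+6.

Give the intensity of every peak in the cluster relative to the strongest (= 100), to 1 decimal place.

Element Gl pattern (n=1): 0.1526 : 0.8474
Copper pattern (n=2): 0.47817225 : 0.4266555 : 0.09517225
Convolve the two distributions (both contribute in 2-u steps):
  M: 0.1526×0.47817225 = 0.072969
  M+2: 0.1526×0.4266555 + 0.8474×0.47817225 = 0.470311
  M+4: 0.1526×0.09517225 + 0.8474×0.4266555 = 0.376071
  M+6: 0.8474×0.09517225 = 0.080649
Scale to base peak (0.470311) = 100: 15.5 : 100.0 : 80.0 : 17.1

15.5 : 100.0 : 80.0 : 17.1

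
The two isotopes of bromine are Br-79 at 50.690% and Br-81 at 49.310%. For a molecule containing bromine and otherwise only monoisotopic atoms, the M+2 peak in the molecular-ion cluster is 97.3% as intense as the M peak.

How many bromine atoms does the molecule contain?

With n Br atoms, P(M+2)/P(M) = C(n,1)·p^(n−1)q / p^n = n·q/p = n · 0.49310/0.50690.
n = 0.973 × 0.50690/0.49310 = 1.00 ≈ 1

1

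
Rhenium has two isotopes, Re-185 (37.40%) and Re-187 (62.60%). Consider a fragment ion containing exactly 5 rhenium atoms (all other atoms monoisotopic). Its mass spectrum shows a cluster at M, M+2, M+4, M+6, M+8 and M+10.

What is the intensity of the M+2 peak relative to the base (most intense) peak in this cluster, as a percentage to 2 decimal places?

(0.3740 + 0.6260)^5 gives M 0.0073, M+2 0.0612, M+4 0.2050, M+6 0.3431, M+8 0.2872, M+10 0.0961; the largest is M+6.
P(M+6) = C(5,3) × 0.3740^2 × 0.6260^3 = 10 × 0.139876 × 0.24531438 = 0.343136 (base)
P(M+2) = C(5,1) × 0.3740^4 × 0.6260^1 = 5 × 0.0195653 × 0.6260 = 0.061239
Relative intensity = 0.061239 / 0.343136 × 100 = 17.85

17.85%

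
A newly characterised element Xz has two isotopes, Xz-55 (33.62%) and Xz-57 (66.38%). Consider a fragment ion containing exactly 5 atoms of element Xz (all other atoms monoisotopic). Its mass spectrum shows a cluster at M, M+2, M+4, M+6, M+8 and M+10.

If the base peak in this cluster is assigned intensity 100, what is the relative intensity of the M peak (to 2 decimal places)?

(0.3362 + 0.6638)^5 gives M 0.0043, M+2 0.0424, M+4 0.1674, M+6 0.3306, M+8 0.3264, M+10 0.1289; the largest is M+6.
P(M+6) = C(5,3) × 0.3362^2 × 0.6638^3 = 10 × 0.11303044 × 0.29249049 = 0.330603 (base)
P(M) = C(5,0) × 0.3362^5 × 0.6638^0 = 1 × 0.00429525 × 1.0000 = 0.004295
Relative intensity = 0.004295 / 0.330603 × 100 = 1.30

1.30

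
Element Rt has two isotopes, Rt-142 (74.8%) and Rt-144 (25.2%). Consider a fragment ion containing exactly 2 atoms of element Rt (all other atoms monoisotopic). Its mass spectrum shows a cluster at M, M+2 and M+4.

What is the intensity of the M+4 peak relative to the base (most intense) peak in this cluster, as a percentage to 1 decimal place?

11.4%

Binomial terms of (0.748 + 0.252)^2: M 0.5595, M+2 0.3770, M+4 0.0635 → M is the base peak.
P(M) = C(2,0) × 0.748^2 × 0.252^0 = 1 × 0.559504 × 1.0000 = 0.559504 (base)
P(M+4) = C(2,2) × 0.748^0 × 0.252^2 = 1 × 1.0000 × 0.063504 = 0.063504
Relative intensity = 0.063504 / 0.559504 × 100 = 11.4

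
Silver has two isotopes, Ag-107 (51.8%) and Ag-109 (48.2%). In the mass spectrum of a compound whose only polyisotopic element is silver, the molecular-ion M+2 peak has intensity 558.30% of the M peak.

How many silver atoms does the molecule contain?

For n independent Ag atoms, I(M+2)/I(M) = n · (abundance Ag-109) / (abundance Ag-107) = n · 0.482/0.518.
n = 5.5830 × 0.518/0.482 = 6.00 ≈ 6

6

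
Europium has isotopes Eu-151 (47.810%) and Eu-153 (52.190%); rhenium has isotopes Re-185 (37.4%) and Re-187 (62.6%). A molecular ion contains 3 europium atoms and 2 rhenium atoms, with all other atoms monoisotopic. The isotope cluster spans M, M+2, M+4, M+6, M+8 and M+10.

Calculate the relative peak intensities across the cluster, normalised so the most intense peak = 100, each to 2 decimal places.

4.46 : 29.51 : 77.26 : 100.00 : 64.03 : 16.24

Europium pattern (n=3): 0.10928391 : 0.3578871 : 0.39067407 : 0.14215492
Rhenium pattern (n=2): 0.139876 : 0.468248 : 0.391876
Convolve the two distributions (both contribute in 2-u steps):
  M: 0.10928391×0.139876 = 0.015286
  M+2: 0.10928391×0.468248 + 0.3578871×0.139876 = 0.101232
  M+4: 0.10928391×0.391876 + 0.3578871×0.468248 + 0.39067407×0.139876 = 0.265052
  M+6: 0.3578871×0.391876 + 0.39067407×0.468248 + 0.14215492×0.139876 = 0.343064
  M+8: 0.39067407×0.391876 + 0.14215492×0.468248 = 0.219660
  M+10: 0.14215492×0.391876 = 0.055707
Scale to base peak (0.343064) = 100: 4.46 : 29.51 : 77.26 : 100.00 : 64.03 : 16.24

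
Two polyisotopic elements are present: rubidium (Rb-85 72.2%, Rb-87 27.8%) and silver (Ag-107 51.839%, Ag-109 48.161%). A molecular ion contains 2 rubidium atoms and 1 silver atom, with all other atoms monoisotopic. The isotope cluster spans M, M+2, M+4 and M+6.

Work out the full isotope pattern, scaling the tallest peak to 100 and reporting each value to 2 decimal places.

Rubidium pattern (n=2): 0.521284 : 0.401432 : 0.077284
Silver pattern (n=1): 0.51839 : 0.48161
Convolve the two distributions (both contribute in 2-u steps):
  M: 0.521284×0.51839 = 0.270228
  M+2: 0.521284×0.48161 + 0.401432×0.51839 = 0.459154
  M+4: 0.401432×0.48161 + 0.077284×0.51839 = 0.233397
  M+6: 0.077284×0.48161 = 0.037221
Scale to base peak (0.459154) = 100: 58.85 : 100.00 : 50.83 : 8.11

58.85 : 100.00 : 50.83 : 8.11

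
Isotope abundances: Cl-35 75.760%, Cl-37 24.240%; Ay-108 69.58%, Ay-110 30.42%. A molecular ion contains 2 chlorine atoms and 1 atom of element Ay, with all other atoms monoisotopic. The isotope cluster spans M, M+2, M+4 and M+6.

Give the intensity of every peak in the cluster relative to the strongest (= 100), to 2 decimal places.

92.84 : 100.00 : 35.48 : 4.16

Chlorine pattern (n=2): 0.57395776 : 0.36728448 : 0.05875776
Element Ay pattern (n=1): 0.6958 : 0.3042
Convolve the two distributions (both contribute in 2-u steps):
  M: 0.57395776×0.6958 = 0.399360
  M+2: 0.57395776×0.3042 + 0.36728448×0.6958 = 0.430154
  M+4: 0.36728448×0.3042 + 0.05875776×0.6958 = 0.152612
  M+6: 0.05875776×0.3042 = 0.017874
Scale to base peak (0.430154) = 100: 92.84 : 100.00 : 35.48 : 4.16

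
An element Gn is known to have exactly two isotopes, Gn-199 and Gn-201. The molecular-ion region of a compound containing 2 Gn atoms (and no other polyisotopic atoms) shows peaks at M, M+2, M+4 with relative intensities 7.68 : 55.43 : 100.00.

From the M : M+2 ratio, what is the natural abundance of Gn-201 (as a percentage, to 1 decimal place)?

Let p = fractional abundance of Gn-199. I(M+2)/I(M) = [C(2,1)·p^1·(1−p)] / p^2 = 2·(1−p)/p = 55.43/7.68 = 7.2174
(1−p)/p = 7.2174/2 = 3.6087  ⇒  p = 1/(1 + 3.6087) = 0.2170
Gn-199: 21.7%, Gn-201: 78.3%.

78.3%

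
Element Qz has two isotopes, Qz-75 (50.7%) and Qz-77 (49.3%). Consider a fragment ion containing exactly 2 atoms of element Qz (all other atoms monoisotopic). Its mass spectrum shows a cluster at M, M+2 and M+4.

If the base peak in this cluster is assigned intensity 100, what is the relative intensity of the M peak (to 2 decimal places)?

Term probabilities: M 0.2570, M+2 0.4999, M+4 0.2430. Base peak = M+2.
P(M+2) = C(2,1) × 0.507^1 × 0.493^1 = 2 × 0.5070 × 0.4930 = 0.499902 (base)
P(M) = C(2,0) × 0.507^2 × 0.493^0 = 1 × 0.257049 × 1.0000 = 0.257049
Relative intensity = 0.257049 / 0.499902 × 100 = 51.42

51.42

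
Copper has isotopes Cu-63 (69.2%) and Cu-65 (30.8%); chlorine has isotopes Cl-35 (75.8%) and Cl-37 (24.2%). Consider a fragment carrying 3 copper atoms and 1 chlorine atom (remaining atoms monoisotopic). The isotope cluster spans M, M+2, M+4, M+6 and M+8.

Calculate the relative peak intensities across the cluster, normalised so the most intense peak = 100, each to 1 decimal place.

Copper pattern (n=3): 0.33137389 : 0.44247034 : 0.19693766 : 0.02921811
Chlorine pattern (n=1): 0.7580 : 0.2420
Convolve the two distributions (both contribute in 2-u steps):
  M: 0.33137389×0.7580 = 0.251181
  M+2: 0.33137389×0.2420 + 0.44247034×0.7580 = 0.415585
  M+4: 0.44247034×0.2420 + 0.19693766×0.7580 = 0.256357
  M+6: 0.19693766×0.2420 + 0.02921811×0.7580 = 0.069806
  M+8: 0.02921811×0.2420 = 0.007071
Scale to base peak (0.415585) = 100: 60.4 : 100.0 : 61.7 : 16.8 : 1.7

60.4 : 100.0 : 61.7 : 16.8 : 1.7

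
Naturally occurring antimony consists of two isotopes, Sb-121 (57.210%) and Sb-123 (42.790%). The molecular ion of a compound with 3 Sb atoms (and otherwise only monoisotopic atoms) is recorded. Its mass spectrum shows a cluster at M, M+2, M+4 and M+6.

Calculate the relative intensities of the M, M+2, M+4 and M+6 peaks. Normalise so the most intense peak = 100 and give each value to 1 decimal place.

Expanding (0.57210 + 0.42790)^3:
P(M) = 0.57210^3 = 0.187247
P(M+2) = 3 × 0.57210^2 × 0.42790^1 = 0.420153
P(M+4) = 3 × 0.57210^1 × 0.42790^2 = 0.314252
P(M+6) = 0.42790^3 = 0.078348
The M+2 peak is largest (0.420153); scaling to 100 gives 44.6 : 100.0 : 74.8 : 18.6.

44.6 : 100.0 : 74.8 : 18.6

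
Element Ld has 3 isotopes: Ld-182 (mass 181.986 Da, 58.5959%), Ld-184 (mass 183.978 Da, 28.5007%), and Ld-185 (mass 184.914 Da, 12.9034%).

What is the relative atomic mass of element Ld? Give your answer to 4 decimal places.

182.9315 Da

Weight each isotope mass by its fractional abundance: 0.585959 × 181.986 + 0.285007 × 183.978 + 0.129034 × 184.914
= 106.63633 + 52.43502 + 23.86019 = 182.93154 Da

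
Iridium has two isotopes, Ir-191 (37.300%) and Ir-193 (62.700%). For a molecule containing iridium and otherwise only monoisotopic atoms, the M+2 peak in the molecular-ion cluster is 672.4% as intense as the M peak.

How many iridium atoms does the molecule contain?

For n independent Ir atoms, I(M+2)/I(M) = n · (abundance Ir-193) / (abundance Ir-191) = n · 0.62700/0.37300.
n = 6.724 × 0.37300/0.62700 = 4.00 ≈ 4

4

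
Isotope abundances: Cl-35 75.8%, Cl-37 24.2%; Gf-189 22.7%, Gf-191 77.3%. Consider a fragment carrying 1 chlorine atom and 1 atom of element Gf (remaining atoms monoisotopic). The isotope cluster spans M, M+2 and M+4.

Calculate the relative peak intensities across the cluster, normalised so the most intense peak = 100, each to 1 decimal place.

26.8 : 100.0 : 29.2

Chlorine pattern (n=1): 0.7580 : 0.2420
Element Gf pattern (n=1): 0.2270 : 0.7730
Convolve the two distributions (both contribute in 2-u steps):
  M: 0.7580×0.2270 = 0.172066
  M+2: 0.7580×0.7730 + 0.2420×0.2270 = 0.640868
  M+4: 0.2420×0.7730 = 0.187066
Scale to base peak (0.640868) = 100: 26.8 : 100.0 : 29.2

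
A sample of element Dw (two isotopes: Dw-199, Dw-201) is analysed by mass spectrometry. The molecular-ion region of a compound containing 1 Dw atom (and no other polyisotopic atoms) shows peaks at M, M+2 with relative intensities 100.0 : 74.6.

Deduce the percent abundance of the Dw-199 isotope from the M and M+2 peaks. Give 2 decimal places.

Write p for the Dw-199 fraction. I(M+2)/I(M) = [C(1,1)·p^0·(1−p)] / p^1 = 1·(1−p)/p = 74.6/100.0 = 0.7460
(1−p)/p = 0.7460/1 = 0.7460  ⇒  p = 1/(1 + 0.7460) = 0.5727
Dw-199: 57.27%, Dw-201: 42.73%.

57.27%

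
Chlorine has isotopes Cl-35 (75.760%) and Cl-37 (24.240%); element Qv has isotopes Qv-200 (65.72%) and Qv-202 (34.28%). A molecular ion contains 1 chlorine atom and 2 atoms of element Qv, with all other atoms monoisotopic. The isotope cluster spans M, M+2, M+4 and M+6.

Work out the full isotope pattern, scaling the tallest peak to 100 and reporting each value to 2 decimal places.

73.36 : 100.00 : 44.44 : 6.39

Chlorine pattern (n=1): 0.7576 : 0.2424
Element Qv pattern (n=2): 0.43191184 : 0.45057632 : 0.11751184
Convolve the two distributions (both contribute in 2-u steps):
  M: 0.7576×0.43191184 = 0.327216
  M+2: 0.7576×0.45057632 + 0.2424×0.43191184 = 0.446052
  M+4: 0.7576×0.11751184 + 0.2424×0.45057632 = 0.198247
  M+6: 0.2424×0.11751184 = 0.028485
Scale to base peak (0.446052) = 100: 73.36 : 100.00 : 44.44 : 6.39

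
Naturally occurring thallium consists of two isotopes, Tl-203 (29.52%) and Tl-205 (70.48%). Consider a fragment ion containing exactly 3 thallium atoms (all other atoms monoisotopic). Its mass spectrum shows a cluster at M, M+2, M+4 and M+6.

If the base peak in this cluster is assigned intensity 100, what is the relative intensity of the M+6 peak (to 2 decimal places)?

79.58

Term probabilities: M 0.0257, M+2 0.1843, M+4 0.4399, M+6 0.3501. Base peak = M+4.
P(M+4) = C(3,2) × 0.2952^1 × 0.7048^2 = 3 × 0.2952 × 0.49674304 = 0.439916 (base)
P(M+6) = C(3,3) × 0.2952^0 × 0.7048^3 = 1 × 1.0000 × 0.35010449 = 0.350104
Relative intensity = 0.350104 / 0.439916 × 100 = 79.58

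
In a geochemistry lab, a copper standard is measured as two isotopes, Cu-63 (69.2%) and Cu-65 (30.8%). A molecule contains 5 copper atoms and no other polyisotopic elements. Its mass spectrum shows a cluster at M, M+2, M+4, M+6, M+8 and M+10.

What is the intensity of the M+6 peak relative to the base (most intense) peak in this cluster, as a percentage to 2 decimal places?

39.62%

Binomial terms of (0.692 + 0.308)^5: M 0.1587, M+2 0.3531, M+4 0.3144, M+6 0.1399, M+8 0.0311, M+10 0.0028 → M+2 is the base peak.
P(M+2) = C(5,1) × 0.692^4 × 0.308^1 = 5 × 0.22931073 × 0.3080 = 0.353139 (base)
P(M+6) = C(5,3) × 0.692^2 × 0.308^3 = 10 × 0.478864 × 0.02921811 = 0.139915
Relative intensity = 0.139915 / 0.353139 × 100 = 39.62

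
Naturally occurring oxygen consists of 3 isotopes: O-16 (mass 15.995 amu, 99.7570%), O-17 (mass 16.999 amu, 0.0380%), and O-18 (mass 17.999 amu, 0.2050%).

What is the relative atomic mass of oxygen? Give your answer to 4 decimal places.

Average mass = Σ (abundance × isotope mass) = 0.997570 × 15.995 + 0.000380 × 16.999 + 0.002050 × 17.999
= 15.95613 + 0.00646 + 0.03690 = 15.99949 amu

15.9995 amu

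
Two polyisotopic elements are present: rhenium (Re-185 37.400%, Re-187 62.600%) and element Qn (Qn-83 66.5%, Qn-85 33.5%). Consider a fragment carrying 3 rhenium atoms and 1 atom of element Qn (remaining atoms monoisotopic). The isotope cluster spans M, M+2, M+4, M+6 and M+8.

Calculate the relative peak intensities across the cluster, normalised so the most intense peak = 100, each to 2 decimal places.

Rhenium pattern (n=3): 0.05231362 : 0.26268713 : 0.43968487 : 0.24531438
Element Qn pattern (n=1): 0.6650 : 0.3350
Convolve the two distributions (both contribute in 2-u steps):
  M: 0.05231362×0.6650 = 0.034789
  M+2: 0.05231362×0.3350 + 0.26268713×0.6650 = 0.192212
  M+4: 0.26268713×0.3350 + 0.43968487×0.6650 = 0.380391
  M+6: 0.43968487×0.3350 + 0.24531438×0.6650 = 0.310428
  M+8: 0.24531438×0.3350 = 0.082180
Scale to base peak (0.380391) = 100: 9.15 : 50.53 : 100.00 : 81.61 : 21.60

9.15 : 50.53 : 100.00 : 81.61 : 21.60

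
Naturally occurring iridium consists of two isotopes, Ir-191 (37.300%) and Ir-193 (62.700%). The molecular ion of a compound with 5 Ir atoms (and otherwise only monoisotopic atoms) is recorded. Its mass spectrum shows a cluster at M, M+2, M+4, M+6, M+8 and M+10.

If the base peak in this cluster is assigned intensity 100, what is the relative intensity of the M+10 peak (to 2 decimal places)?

28.26

(0.37300 + 0.62700)^5 gives M 0.0072, M+2 0.0607, M+4 0.2040, M+6 0.3429, M+8 0.2882, M+10 0.0969; the largest is M+6.
P(M+6) = C(5,3) × 0.37300^2 × 0.62700^3 = 10 × 0.139129 × 0.24649188 = 0.342942 (base)
P(M+10) = C(5,5) × 0.37300^0 × 0.62700^5 = 1 × 1.0000 × 0.09690311 = 0.096903
Relative intensity = 0.096903 / 0.342942 × 100 = 28.26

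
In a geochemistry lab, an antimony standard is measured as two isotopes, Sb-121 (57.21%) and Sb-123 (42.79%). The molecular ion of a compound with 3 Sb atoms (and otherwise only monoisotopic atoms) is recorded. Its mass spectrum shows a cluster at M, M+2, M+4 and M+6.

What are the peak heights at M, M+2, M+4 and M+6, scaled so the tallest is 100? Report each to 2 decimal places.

Expanding (0.5721 + 0.4279)^3:
P(M) = 0.5721^3 = 0.187247
P(M+2) = 3 × 0.5721^2 × 0.4279^1 = 0.420153
P(M+4) = 3 × 0.5721^1 × 0.4279^2 = 0.314252
P(M+6) = 0.4279^3 = 0.078348
The M+2 peak is largest (0.420153); scaling to 100 gives 44.57 : 100.00 : 74.79 : 18.65.

44.57 : 100.00 : 74.79 : 18.65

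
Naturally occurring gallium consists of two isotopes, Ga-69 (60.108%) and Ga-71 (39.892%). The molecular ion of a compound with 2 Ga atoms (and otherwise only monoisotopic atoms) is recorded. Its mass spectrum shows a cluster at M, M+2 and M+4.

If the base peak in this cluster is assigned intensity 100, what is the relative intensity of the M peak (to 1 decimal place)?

75.3

Term probabilities: M 0.3613, M+2 0.4796, M+4 0.1591. Base peak = M+2.
P(M+2) = C(2,1) × 0.60108^1 × 0.39892^1 = 2 × 0.60108 × 0.39892 = 0.479566 (base)
P(M) = C(2,0) × 0.60108^2 × 0.39892^0 = 1 × 0.36129717 × 1.0000 = 0.361297
Relative intensity = 0.361297 / 0.479566 × 100 = 75.3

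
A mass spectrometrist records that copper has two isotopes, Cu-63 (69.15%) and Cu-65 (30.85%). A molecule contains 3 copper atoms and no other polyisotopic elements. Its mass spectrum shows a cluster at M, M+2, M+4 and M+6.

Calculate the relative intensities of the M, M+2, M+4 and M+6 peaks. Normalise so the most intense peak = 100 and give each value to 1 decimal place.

The 3 Cu atoms are independent, so intensities follow the terms of (0.6915 + 0.3085)^3.
P(M) = 0.6915^3 = 0.330656
P(M+2) = 3 × 0.6915^2 × 0.3085^1 = 0.442548
P(M+4) = 3 × 0.6915^1 × 0.3085^2 = 0.197435
P(M+6) = 0.3085^3 = 0.029361
The M+2 peak is largest (0.442548); scaling to 100 gives 74.7 : 100.0 : 44.6 : 6.6.

74.7 : 100.0 : 44.6 : 6.6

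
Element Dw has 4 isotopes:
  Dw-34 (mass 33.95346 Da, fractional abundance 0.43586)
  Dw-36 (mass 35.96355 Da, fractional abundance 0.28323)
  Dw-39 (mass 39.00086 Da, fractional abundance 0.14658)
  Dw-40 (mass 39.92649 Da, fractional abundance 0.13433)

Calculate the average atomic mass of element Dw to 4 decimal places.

Ar = Σ fᵢ·mᵢ = 0.43586 × 33.95346 + 0.28323 × 35.96355 + 0.14658 × 39.00086 + 0.13433 × 39.92649
= 14.798955 + 10.185956 + 5.716746 + 5.363325 = 36.064982 Da

36.0650 Da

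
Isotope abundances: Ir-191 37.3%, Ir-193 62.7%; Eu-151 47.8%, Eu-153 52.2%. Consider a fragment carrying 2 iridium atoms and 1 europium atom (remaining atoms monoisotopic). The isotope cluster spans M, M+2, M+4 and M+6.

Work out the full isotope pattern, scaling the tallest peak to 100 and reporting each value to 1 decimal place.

15.4 : 68.6 : 100.0 : 47.5

Iridium pattern (n=2): 0.139129 : 0.467742 : 0.393129
Europium pattern (n=1): 0.4780 : 0.5220
Convolve the two distributions (both contribute in 2-u steps):
  M: 0.139129×0.4780 = 0.066504
  M+2: 0.139129×0.5220 + 0.467742×0.4780 = 0.296206
  M+4: 0.467742×0.5220 + 0.393129×0.4780 = 0.432077
  M+6: 0.393129×0.5220 = 0.205213
Scale to base peak (0.432077) = 100: 15.4 : 68.6 : 100.0 : 47.5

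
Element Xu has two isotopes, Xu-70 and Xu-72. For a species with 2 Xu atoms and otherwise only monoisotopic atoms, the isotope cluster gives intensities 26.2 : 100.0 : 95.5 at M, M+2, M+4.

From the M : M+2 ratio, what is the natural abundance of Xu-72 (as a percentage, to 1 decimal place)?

Let p = fractional abundance of Xu-70. I(M+2)/I(M) = [C(2,1)·p^1·(1−p)] / p^2 = 2·(1−p)/p = 100.0/26.2 = 3.8168
(1−p)/p = 3.8168/2 = 1.9084  ⇒  p = 1/(1 + 1.9084) = 0.3438
Xu-70: 34.4%, Xu-72: 65.6%.

65.6%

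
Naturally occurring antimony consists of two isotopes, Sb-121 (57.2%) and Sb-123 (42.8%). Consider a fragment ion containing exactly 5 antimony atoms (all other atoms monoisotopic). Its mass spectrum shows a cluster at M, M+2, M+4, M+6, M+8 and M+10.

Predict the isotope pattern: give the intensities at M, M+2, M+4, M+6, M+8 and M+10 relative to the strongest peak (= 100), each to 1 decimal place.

Each Sb atom is independently Sb-121 (p = 0.572) or Sb-123 (q = 0.428); the cluster is the binomial expansion (p + q)^5.
P(M) = 0.572^5 = 0.061232
P(M+2) = 5 × 0.572^4 × 0.428^1 = 0.229086
P(M+4) = 10 × 0.572^3 × 0.428^2 = 0.342827
P(M+6) = 10 × 0.572^2 × 0.428^3 = 0.256521
P(M+8) = 5 × 0.572^1 × 0.428^4 = 0.095971
P(M+10) = 0.428^5 = 0.014362
The M+4 peak is largest (0.342827); scaling to 100 gives 17.9 : 66.8 : 100.0 : 74.8 : 28.0 : 4.2.

17.9 : 66.8 : 100.0 : 74.8 : 28.0 : 4.2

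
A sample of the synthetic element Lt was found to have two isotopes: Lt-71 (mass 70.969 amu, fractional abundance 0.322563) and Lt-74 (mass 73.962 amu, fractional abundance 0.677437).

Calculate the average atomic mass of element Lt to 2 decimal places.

Average mass = Σ (abundance × isotope mass) = 0.322563 × 70.969 + 0.677437 × 73.962
= 22.8920 + 50.1046 = 72.9966 amu

73.00 amu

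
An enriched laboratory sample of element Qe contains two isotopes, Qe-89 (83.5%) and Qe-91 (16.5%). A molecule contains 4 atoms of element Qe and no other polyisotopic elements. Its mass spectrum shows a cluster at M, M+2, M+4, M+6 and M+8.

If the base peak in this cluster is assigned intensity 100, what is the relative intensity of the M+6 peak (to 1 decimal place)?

3.1

Term probabilities: M 0.4861, M+2 0.3842, M+4 0.1139, M+6 0.0150, M+8 0.0007. Base peak = M.
P(M) = C(4,0) × 0.835^4 × 0.165^0 = 1 × 0.4861227 × 1.0000 = 0.486123 (base)
P(M+6) = C(4,3) × 0.835^1 × 0.165^3 = 4 × 0.8350 × 0.00449213 = 0.015004
Relative intensity = 0.015004 / 0.486123 × 100 = 3.1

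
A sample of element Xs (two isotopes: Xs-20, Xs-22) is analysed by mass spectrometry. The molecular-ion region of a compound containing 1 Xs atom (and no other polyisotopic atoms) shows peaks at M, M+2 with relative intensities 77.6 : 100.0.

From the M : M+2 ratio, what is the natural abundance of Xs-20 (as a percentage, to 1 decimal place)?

43.7%

Let p = fractional abundance of Xs-20. I(M+2)/I(M) = [C(1,1)·p^0·(1−p)] / p^1 = 1·(1−p)/p = 100.0/77.6 = 1.2887
(1−p)/p = 1.2887/1 = 1.2887  ⇒  p = 1/(1 + 1.2887) = 0.4369
Xs-20: 43.7%, Xs-22: 56.3%.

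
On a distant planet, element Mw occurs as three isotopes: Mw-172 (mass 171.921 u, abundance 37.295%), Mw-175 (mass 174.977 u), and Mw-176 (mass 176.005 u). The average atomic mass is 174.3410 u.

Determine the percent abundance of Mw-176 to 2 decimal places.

The remaining 62.705% is split between Mw-175 (fraction x) and Mw-176 (fraction 0.62705 − x).
Substituting: 174.977x + 176.005(0.62705 − x) = 110.22306305
(174.977 − 176.005)x = -0.1408722  ⇒  x = 0.13704, y = 0.49001
Mw-175: 13.70%, Mw-176: 49.00%.

49.00%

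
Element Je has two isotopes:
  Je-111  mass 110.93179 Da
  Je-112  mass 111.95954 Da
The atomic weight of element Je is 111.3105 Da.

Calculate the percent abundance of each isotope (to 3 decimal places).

Writing the weighted mean with unknown fraction x of Je-111:
110.93179·x + 111.95954·(1 − x) = 111.3105
(110.93179 − 111.95954)·x = 111.3105 − 111.95954
x = -0.64904 / -1.02775 = 0.63152 → 63.152% Je-111, 36.848% Je-112.

Je-111: 63.152%, Je-112: 36.848%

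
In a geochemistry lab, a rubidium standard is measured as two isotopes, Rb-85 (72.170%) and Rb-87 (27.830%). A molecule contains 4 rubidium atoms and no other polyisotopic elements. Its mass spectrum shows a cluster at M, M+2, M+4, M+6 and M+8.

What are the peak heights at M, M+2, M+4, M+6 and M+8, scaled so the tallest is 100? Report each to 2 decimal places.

64.83 : 100.00 : 57.84 : 14.87 : 1.43

The 4 Rb atoms are independent, so intensities follow the terms of (0.72170 + 0.27830)^4.
P(M) = 0.72170^4 = 0.271286
P(M+2) = 4 × 0.72170^3 × 0.27830^1 = 0.418450
P(M+4) = 6 × 0.72170^2 × 0.27830^2 = 0.242042
P(M+6) = 4 × 0.72170^1 × 0.27830^3 = 0.062224
P(M+8) = 0.27830^4 = 0.005999
The M+2 peak is largest (0.418450); scaling to 100 gives 64.83 : 100.00 : 57.84 : 14.87 : 1.43.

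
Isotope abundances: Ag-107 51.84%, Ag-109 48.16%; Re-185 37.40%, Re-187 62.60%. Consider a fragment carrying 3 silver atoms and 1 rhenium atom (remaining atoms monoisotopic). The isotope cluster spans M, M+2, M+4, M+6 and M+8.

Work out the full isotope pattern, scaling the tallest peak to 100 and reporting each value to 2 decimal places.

13.79 : 61.49 : 100.00 : 70.80 : 18.50

Silver pattern (n=3): 0.13931407 : 0.38827347 : 0.36071085 : 0.11170161
Rhenium pattern (n=1): 0.3740 : 0.6260
Convolve the two distributions (both contribute in 2-u steps):
  M: 0.13931407×0.3740 = 0.052103
  M+2: 0.13931407×0.6260 + 0.38827347×0.3740 = 0.232425
  M+4: 0.38827347×0.6260 + 0.36071085×0.3740 = 0.377965
  M+6: 0.36071085×0.6260 + 0.11170161×0.3740 = 0.267581
  M+8: 0.11170161×0.6260 = 0.069925
Scale to base peak (0.377965) = 100: 13.79 : 61.49 : 100.00 : 70.80 : 18.50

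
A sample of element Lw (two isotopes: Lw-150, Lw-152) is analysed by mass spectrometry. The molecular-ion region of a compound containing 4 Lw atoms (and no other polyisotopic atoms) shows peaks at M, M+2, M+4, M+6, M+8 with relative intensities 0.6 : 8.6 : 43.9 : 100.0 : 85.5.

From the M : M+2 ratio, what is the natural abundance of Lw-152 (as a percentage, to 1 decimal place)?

78.2%

Let p = fractional abundance of Lw-150. I(M+2)/I(M) = [C(4,1)·p^3·(1−p)] / p^4 = 4·(1−p)/p = 8.6/0.6 = 14.3333
(1−p)/p = 14.3333/4 = 3.5833  ⇒  p = 1/(1 + 3.5833) = 0.2182
Lw-150: 21.8%, Lw-152: 78.2%.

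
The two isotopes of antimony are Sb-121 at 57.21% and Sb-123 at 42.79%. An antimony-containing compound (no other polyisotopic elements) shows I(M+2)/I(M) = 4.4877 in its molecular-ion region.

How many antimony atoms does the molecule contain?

The M+2/M ratio from n Sb atoms is n · q/p = n · 0.4279/0.5721.
n = 4.4877 × 0.5721/0.4279 = 6.00 ≈ 6

6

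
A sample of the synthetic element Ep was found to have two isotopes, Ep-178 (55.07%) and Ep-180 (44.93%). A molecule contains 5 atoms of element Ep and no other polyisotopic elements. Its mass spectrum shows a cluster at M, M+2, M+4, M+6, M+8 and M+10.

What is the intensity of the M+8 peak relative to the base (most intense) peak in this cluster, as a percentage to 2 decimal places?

(0.5507 + 0.4493)^5 gives M 0.0506, M+2 0.2066, M+4 0.3371, M+6 0.2751, M+8 0.1122, M+10 0.0183; the largest is M+4.
P(M+4) = C(5,2) × 0.5507^3 × 0.4493^2 = 10 × 0.16701106 × 0.20187049 = 0.337146 (base)
P(M+8) = C(5,4) × 0.5507^1 × 0.4493^4 = 5 × 0.5507 × 0.04075169 = 0.112210
Relative intensity = 0.112210 / 0.337146 × 100 = 33.28

33.28%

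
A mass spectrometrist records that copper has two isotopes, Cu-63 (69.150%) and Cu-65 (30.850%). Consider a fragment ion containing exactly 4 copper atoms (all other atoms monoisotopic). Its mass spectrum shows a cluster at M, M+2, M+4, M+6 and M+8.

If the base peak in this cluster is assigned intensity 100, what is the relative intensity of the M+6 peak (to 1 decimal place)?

Term probabilities: M 0.2286, M+2 0.4080, M+4 0.2731, M+6 0.0812, M+8 0.0091. Base peak = M+2.
P(M+2) = C(4,1) × 0.69150^3 × 0.30850^1 = 4 × 0.33065611 × 0.3085 = 0.408030 (base)
P(M+6) = C(4,3) × 0.69150^1 × 0.30850^3 = 4 × 0.6915 × 0.02936064 = 0.081212
Relative intensity = 0.081212 / 0.408030 × 100 = 19.9

19.9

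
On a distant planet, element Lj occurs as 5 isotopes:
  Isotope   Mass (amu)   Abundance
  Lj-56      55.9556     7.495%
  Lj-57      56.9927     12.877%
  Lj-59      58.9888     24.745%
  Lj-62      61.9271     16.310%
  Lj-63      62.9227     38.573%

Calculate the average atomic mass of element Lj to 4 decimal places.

Average mass = Σ (abundance × isotope mass) = 0.07495 × 55.9556 + 0.12877 × 56.9927 + 0.24745 × 58.9888 + 0.16310 × 61.9271 + 0.38573 × 62.9227
= 4.19387 + 7.33895 + 14.59678 + 10.10031 + 24.27117 = 60.50108 amu

60.5011 amu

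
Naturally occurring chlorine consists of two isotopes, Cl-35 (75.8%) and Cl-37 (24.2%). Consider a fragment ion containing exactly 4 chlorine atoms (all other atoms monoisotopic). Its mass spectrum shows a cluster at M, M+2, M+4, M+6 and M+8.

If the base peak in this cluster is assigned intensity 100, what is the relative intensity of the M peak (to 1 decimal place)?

78.3

Term probabilities: M 0.3301, M+2 0.4216, M+4 0.2019, M+6 0.0430, M+8 0.0034. Base peak = M+2.
P(M+2) = C(4,1) × 0.758^3 × 0.242^1 = 4 × 0.43551951 × 0.2420 = 0.421583 (base)
P(M) = C(4,0) × 0.758^4 × 0.242^0 = 1 × 0.33012379 × 1.0000 = 0.330124
Relative intensity = 0.330124 / 0.421583 × 100 = 78.3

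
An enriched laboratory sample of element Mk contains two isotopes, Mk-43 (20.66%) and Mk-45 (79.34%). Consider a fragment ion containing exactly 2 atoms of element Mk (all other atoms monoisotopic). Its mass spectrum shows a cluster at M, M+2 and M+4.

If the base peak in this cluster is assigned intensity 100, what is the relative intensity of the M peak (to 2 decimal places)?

6.78

(0.2066 + 0.7934)^2 gives M 0.0427, M+2 0.3278, M+4 0.6295; the largest is M+4.
P(M+4) = C(2,2) × 0.2066^0 × 0.7934^2 = 1 × 1.0000 × 0.62948356 = 0.629484 (base)
P(M) = C(2,0) × 0.2066^2 × 0.7934^0 = 1 × 0.04268356 × 1.0000 = 0.042684
Relative intensity = 0.042684 / 0.629484 × 100 = 6.78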